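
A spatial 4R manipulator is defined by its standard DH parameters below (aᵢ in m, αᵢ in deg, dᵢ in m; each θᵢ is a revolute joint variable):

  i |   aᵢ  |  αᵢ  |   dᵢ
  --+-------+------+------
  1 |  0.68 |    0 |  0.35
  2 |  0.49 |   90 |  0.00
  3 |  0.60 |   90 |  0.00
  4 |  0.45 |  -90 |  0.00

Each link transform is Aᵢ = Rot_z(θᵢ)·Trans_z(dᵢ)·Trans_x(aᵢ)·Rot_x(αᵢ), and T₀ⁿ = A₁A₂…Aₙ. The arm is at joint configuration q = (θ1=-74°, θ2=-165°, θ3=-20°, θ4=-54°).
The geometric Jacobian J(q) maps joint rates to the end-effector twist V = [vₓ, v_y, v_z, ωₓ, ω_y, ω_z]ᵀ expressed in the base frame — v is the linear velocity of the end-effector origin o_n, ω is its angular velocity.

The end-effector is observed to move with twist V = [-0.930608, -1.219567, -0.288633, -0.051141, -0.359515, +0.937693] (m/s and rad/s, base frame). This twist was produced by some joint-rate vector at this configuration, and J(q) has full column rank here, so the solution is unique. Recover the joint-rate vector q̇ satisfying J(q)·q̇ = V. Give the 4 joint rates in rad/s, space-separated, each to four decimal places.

o_n = [-0.7954, 0.2752, 0.0543]
J₁: ẑ×o_n = [-0.2752, -0.7954, 0.0000], ω = ẑ
J2: z=[0.0000, 0.0000, 1.0000] o=[0.1874, -0.6537, 0.3500] → [-0.9288, -0.9828, 0.0000, 0.0000, 0.0000, 1.0000]
J3: z=[0.8572, 0.5150, 0.0000] o=[-0.0649, -0.2336, 0.3500] → [-0.1523, 0.2534, 0.8124, 0.8572, 0.5150, 0.0000]
J4: z=[0.1762, -0.2932, -0.9397] o=[-0.3553, 0.2496, 0.1448] → [0.0505, 0.4295, -0.1245, 0.1762, -0.2932, -0.9397]
q̇ = J⁺·V = [0.8920, 0.8200, -0.2290, 0.8240]

0.8920 0.8200 -0.2290 0.8240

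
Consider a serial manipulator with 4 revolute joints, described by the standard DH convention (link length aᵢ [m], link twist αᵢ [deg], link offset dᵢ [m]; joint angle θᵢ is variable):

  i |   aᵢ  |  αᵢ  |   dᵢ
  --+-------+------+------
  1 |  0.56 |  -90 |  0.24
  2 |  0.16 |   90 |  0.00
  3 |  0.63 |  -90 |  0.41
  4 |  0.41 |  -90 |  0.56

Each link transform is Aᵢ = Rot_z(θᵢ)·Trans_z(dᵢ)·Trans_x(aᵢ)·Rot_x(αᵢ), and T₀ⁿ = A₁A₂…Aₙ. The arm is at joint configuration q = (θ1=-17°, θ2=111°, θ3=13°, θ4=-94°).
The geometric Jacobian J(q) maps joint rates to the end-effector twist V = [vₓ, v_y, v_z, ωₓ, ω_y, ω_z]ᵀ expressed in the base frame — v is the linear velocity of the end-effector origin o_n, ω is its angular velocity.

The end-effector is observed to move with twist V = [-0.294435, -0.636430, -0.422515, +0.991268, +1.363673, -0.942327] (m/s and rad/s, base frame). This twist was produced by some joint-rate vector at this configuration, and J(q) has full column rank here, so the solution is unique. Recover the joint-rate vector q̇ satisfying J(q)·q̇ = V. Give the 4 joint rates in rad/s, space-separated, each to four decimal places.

o_n = [1.2533, 0.3289, -0.6323]
J₁: ẑ×o_n = [-0.3289, 1.2533, 0.0000], ω = ẑ
J2: z=[0.2924, 0.9563, 0.0000] o=[0.5355, -0.1637, 0.2400] → [-0.8342, 0.2550, -0.5424, 0.2924, 0.9563, 0.0000]
J3: z=[0.8928, -0.2730, -0.3584] o=[0.4807, -0.1470, 0.0906] → [0.3679, 0.3686, 0.6357, 0.8928, -0.2730, -0.3584]
J4: z=[0.3620, 0.9082, 0.2100] o=[0.6778, -0.0590, -0.6294] → [-0.0841, 0.1219, -0.3823, 0.3620, 0.9082, 0.2100]
q̇ = J⁺·V = [-0.9110, 0.8680, 0.5240, 0.7450]

-0.9110 0.8680 0.5240 0.7450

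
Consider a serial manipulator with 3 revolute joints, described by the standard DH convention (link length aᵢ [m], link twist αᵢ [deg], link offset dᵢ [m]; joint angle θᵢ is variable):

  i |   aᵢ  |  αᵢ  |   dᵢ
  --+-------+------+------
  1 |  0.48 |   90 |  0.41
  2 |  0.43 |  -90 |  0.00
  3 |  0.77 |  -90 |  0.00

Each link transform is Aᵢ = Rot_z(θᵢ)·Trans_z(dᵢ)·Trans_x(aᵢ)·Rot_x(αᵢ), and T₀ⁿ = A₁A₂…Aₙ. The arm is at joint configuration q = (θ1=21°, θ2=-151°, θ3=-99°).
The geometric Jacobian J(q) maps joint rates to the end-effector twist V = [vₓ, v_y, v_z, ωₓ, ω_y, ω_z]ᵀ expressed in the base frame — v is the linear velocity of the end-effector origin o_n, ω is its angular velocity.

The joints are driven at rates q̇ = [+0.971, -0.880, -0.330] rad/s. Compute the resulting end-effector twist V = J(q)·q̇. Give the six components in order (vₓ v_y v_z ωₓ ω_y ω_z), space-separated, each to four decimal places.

o_n = [0.4679, -0.6350, 0.2599]
J₁: ẑ×o_n = [0.6350, 0.4679, -0.0000], ω = ẑ
J2: z=[0.3584, -0.9336, 0.0000] o=[0.4481, 0.1720, 0.4100] → [0.1401, 0.0538, -0.2707, 0.3584, -0.9336, 0.0000]
J3: z=[0.4526, 0.1737, -0.8746] o=[0.0970, 0.0372, 0.2015] → [-0.5778, -0.3508, -0.3687, 0.4526, 0.1737, -0.8746]
V = J·q̇ = [0.6840, 0.5228, 0.3599, -0.4647, 0.7642, 1.2596]

0.6840 0.5228 0.3599 -0.4647 0.7642 1.2596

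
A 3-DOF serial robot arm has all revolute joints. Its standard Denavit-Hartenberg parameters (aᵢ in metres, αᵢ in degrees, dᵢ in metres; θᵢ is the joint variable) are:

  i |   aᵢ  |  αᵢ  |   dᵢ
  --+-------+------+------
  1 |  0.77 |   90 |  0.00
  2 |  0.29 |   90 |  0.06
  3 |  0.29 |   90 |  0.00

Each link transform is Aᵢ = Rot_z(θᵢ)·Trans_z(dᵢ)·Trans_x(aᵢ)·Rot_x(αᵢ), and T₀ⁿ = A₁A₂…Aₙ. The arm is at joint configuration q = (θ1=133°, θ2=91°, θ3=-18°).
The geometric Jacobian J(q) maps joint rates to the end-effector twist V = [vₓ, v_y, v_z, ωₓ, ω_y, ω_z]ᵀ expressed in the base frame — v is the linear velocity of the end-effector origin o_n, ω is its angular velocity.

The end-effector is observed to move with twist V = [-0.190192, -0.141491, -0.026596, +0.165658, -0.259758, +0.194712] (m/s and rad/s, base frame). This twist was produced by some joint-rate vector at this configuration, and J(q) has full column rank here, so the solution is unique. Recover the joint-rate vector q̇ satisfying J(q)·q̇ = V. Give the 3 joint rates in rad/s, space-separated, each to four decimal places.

0.2000 -0.0560 -0.3030

o_n = [-0.5401, 0.5357, 0.5657]
J₁: ẑ×o_n = [-0.5357, -0.5401, 0.0000], ω = ẑ
J2: z=[0.7314, 0.6820, 0.0000] o=[-0.5251, 0.5631, 0.0000] → [0.3858, -0.4137, -0.0099, 0.7314, 0.6820, 0.0000]
J3: z=[-0.6819, 0.7312, 0.0175] o=[-0.4778, 0.6004, 0.2900] → [0.2028, 0.1870, 0.0896, -0.6819, 0.7312, 0.0175]
q̇ = J⁺·V = [0.2000, -0.0560, -0.3030]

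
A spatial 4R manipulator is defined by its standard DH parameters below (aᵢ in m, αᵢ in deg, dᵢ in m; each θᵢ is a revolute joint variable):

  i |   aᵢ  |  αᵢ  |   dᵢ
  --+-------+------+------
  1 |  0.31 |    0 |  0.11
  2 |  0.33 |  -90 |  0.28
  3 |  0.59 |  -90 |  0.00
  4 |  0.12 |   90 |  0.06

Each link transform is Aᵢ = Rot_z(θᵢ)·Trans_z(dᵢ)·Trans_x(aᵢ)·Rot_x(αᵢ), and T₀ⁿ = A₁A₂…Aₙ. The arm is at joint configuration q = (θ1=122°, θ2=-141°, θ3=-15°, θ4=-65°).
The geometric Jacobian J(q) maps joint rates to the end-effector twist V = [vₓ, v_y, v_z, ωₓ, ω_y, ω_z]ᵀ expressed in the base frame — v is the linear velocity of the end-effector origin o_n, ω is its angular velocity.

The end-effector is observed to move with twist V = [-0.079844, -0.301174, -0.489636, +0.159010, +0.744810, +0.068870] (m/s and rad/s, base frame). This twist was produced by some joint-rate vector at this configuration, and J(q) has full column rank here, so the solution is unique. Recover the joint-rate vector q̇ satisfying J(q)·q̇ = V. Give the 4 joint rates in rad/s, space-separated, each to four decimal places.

o_n = [0.7830, 0.0517, 0.4979]
J₁: ẑ×o_n = [-0.0517, 0.7830, 0.0000], ω = ẑ
J2: z=[0.0000, 0.0000, 1.0000] o=[-0.1643, 0.2629, 0.1100] → [0.2111, 0.9473, -0.0000, 0.0000, 0.0000, 1.0000]
J3: z=[0.3256, 0.9455, 0.0000] o=[0.1477, 0.1555, 0.3900] → [0.1020, -0.0351, -0.6344, 0.3256, 0.9455, 0.0000]
J4: z=[0.2447, -0.0843, -0.9659] o=[0.6866, -0.0301, 0.5427] → [0.0828, -0.0822, 0.0281, 0.2447, -0.0843, -0.9659]
q̇ = J⁺·V = [0.2640, -0.5390, 0.7560, -0.3560]

0.2640 -0.5390 0.7560 -0.3560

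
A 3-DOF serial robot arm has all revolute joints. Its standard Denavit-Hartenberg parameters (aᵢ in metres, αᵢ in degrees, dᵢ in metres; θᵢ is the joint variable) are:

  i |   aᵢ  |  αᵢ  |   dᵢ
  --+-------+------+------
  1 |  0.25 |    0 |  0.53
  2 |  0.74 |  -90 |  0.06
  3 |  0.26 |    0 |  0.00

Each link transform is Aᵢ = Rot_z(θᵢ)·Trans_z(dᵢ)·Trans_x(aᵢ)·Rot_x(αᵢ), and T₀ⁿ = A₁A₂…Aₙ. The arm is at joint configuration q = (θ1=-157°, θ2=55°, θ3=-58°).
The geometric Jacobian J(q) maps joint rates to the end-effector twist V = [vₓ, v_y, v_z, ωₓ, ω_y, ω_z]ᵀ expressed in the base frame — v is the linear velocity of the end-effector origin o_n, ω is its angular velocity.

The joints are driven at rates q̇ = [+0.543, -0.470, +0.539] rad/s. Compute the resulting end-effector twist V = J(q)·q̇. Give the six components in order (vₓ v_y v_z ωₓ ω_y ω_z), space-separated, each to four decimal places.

0.0910 -0.2545 -0.0743 0.5272 -0.1121 0.0730

o_n = [-0.4126, -0.9563, 0.8105]
J₁: ẑ×o_n = [0.9563, -0.4126, 0.0000], ω = ẑ
J2: z=[0.0000, 0.0000, 1.0000] o=[-0.2301, -0.0977, 0.5300] → [0.8586, -0.1825, 0.0000, 0.0000, 0.0000, 1.0000]
J3: z=[0.9781, -0.2079, 0.0000] o=[-0.3840, -0.8215, 0.5900] → [-0.0458, -0.2157, -0.1378, 0.9781, -0.2079, 0.0000]
V = J·q̇ = [0.0910, -0.2545, -0.0743, 0.5272, -0.1121, 0.0730]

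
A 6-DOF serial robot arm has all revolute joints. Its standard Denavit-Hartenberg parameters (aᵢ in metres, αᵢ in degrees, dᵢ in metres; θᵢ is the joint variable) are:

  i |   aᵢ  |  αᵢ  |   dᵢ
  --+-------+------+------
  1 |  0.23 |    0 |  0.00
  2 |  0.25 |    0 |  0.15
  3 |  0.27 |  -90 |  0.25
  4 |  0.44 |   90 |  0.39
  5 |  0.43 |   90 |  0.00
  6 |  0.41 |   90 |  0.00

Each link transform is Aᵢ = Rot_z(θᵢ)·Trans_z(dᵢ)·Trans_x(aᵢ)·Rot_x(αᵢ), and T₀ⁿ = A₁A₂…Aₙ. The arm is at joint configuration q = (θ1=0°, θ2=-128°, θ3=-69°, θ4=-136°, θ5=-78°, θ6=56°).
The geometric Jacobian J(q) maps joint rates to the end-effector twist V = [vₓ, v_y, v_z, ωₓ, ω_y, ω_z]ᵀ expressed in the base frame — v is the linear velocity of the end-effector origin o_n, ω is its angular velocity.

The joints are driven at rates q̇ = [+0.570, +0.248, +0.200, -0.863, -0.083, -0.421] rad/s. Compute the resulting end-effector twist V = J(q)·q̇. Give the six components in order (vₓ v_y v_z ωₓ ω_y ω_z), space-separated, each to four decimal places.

o_n = [0.5152, -0.0647, 0.5564]
J₁: ẑ×o_n = [0.0647, 0.5152, -0.0000], ω = ẑ
J2: z=[0.0000, 0.0000, 1.0000] o=[0.2300, 0.0000, 0.0000] → [0.0647, 0.2852, -0.0000, 0.0000, 0.0000, 1.0000]
J3: z=[0.0000, 0.0000, 1.0000] o=[0.0761, -0.1970, 0.1500] → [-0.1323, 0.4391, 0.0000, 0.0000, 0.0000, 1.0000]
J4: z=[-0.2924, -0.9563, 0.0000] o=[-0.1821, -0.1181, 0.4000] → [-0.1495, 0.0457, 0.6512, -0.2924, -0.9563, 0.0000]
J5: z=[0.6643, -0.2031, -0.7193] o=[0.0065, -0.5836, 0.7056] → [0.4035, -0.2667, 0.4480, 0.6643, -0.2031, -0.7193]
J6: z=[-0.6121, 0.4045, -0.6795] o=[0.1910, -0.2001, 0.7678] → [0.0065, -0.3497, -0.2140, -0.6121, 0.4045, -0.6795]
V = J·q̇ = [0.1193, 0.5821, -0.5091, 0.4549, 0.6718, 1.3638]

0.1193 0.5821 -0.5091 0.4549 0.6718 1.3638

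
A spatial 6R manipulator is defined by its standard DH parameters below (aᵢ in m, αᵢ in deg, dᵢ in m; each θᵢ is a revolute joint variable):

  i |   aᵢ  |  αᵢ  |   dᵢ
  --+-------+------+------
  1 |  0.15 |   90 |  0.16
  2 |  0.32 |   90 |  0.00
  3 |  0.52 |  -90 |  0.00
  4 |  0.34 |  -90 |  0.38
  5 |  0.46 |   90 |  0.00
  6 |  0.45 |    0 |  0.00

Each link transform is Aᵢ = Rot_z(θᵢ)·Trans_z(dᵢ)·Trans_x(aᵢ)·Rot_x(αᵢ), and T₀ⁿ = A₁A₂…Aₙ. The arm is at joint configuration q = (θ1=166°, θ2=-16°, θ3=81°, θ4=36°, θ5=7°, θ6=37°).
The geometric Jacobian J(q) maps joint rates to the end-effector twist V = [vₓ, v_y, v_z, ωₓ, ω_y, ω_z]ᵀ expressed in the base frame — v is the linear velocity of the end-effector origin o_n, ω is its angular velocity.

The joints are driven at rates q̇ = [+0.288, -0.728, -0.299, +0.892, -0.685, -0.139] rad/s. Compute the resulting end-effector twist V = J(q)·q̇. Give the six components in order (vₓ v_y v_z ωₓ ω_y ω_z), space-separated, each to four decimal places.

-1.0622 -0.5087 0.4035 0.6541 -0.3959 0.2216

o_n = [-0.2949, 1.4357, 0.9545]
J₁: ẑ×o_n = [-1.4357, -0.2949, 0.0000], ω = ẑ
J2: z=[0.2419, 0.9703, 0.0000] o=[-0.1455, 0.0363, 0.1600] → [0.7709, -0.1922, 0.4834, 0.2419, 0.9703, 0.0000]
J3: z=[0.2674, -0.0667, -0.9613] o=[-0.4440, 0.1107, 0.0718] → [1.2148, -0.3795, 0.3643, 0.2674, -0.0667, -0.9613]
J4: z=[0.9591, -0.0779, 0.2722] o=[-0.3956, 0.6280, 0.0494] → [-0.2904, -0.8406, 0.7825, 0.9591, -0.0779, 0.2722]
J5: z=[-0.2711, -0.5307, 0.8030] o=[-0.0590, 0.8853, 0.3331] → [-0.7718, -0.0209, -0.2743, -0.2711, -0.5307, 0.8030]
J6: z=[0.9419, 0.0255, 0.3348] o=[-0.1502, 1.2750, 0.5599] → [-0.0437, -0.4202, 0.1551, 0.9419, 0.0255, 0.3348]
V = J·q̇ = [-1.0622, -0.5087, 0.4035, 0.6541, -0.3959, 0.2216]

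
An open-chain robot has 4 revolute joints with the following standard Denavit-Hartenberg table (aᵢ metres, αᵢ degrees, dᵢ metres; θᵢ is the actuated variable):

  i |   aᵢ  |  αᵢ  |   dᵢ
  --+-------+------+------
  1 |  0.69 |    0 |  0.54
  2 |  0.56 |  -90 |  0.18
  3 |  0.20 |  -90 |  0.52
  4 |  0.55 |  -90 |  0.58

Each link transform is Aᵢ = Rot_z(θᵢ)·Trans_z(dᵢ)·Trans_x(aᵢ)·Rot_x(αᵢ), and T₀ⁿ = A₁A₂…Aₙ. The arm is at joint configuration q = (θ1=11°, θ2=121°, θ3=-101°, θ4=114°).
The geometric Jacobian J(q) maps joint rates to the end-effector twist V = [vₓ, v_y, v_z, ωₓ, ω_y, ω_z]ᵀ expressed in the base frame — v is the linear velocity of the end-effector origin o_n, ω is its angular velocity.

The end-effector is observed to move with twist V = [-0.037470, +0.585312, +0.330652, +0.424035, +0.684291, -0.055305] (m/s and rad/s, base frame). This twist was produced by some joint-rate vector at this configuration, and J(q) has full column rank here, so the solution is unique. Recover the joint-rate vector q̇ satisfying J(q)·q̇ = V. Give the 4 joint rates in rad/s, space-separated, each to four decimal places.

o_n = [-0.0944, 0.9625, 0.8074]
J₁: ẑ×o_n = [-0.9625, -0.0944, 0.0000], ω = ẑ
J2: z=[0.0000, 0.0000, 1.0000] o=[0.6773, 0.1317, 0.5400] → [-0.8309, -0.7717, 0.0000, 0.0000, 0.0000, 1.0000]
J3: z=[-0.7431, -0.6691, 0.0000] o=[0.3026, 0.5478, 0.7200] → [-0.0585, 0.0650, -0.5739, -0.7431, -0.6691, 0.0000]
J4: z=[-0.6568, 0.7295, 0.1908] o=[-0.0583, 0.1715, 0.9163] → [-0.2304, -0.0784, -0.4932, -0.6568, 0.7295, 0.1908]
q̇ = J⁺·V = [0.8520, -0.9510, -0.7730, 0.2290]

0.8520 -0.9510 -0.7730 0.2290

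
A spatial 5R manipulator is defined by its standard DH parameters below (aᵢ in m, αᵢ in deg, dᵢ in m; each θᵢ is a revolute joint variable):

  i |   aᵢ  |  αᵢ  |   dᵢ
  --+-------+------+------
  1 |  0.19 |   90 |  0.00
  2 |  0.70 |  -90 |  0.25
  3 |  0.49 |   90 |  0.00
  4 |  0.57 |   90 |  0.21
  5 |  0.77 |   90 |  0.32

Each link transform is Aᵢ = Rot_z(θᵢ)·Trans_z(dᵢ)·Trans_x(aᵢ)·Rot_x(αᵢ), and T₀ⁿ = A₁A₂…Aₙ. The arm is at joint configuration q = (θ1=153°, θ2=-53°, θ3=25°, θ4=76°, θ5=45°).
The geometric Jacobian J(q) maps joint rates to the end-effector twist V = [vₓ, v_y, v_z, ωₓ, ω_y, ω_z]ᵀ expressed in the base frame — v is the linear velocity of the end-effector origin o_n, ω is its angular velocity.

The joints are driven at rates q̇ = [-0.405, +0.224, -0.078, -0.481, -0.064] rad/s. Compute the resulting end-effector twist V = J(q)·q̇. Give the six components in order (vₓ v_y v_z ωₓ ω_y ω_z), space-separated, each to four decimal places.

o_n = [-1.7315, 1.4227, -0.9841]
J₁: ẑ×o_n = [-1.4227, -1.7315, 0.0000], ω = ẑ
J2: z=[0.4540, 0.8910, 0.0000] o=[-0.1693, 0.0863, 0.0000] → [-0.8768, 0.4468, 1.9986, 0.4540, 0.8910, 0.0000]
J3: z=[-0.7116, 0.3626, 0.6018] o=[-0.4311, 0.5003, -0.5590] → [-0.7092, -1.0850, -0.1849, -0.7116, 0.3626, 0.6018]
J4: z=[0.1848, 0.9230, -0.3375] o=[-0.7633, 0.4371, -0.9137] → [0.2677, 0.3398, 1.0758, 0.1848, 0.9230, -0.3375]
J5: z=[-0.4856, -0.2128, -0.8479] o=[-1.2115, 0.8137, -0.7516] → [0.5659, 0.3280, -0.4064, -0.4856, -0.2128, -0.8479]
V = J·q̇ = [0.2701, 0.7015, -0.0293, 0.0994, -0.2590, -0.2353]

0.2701 0.7015 -0.0293 0.0994 -0.2590 -0.2353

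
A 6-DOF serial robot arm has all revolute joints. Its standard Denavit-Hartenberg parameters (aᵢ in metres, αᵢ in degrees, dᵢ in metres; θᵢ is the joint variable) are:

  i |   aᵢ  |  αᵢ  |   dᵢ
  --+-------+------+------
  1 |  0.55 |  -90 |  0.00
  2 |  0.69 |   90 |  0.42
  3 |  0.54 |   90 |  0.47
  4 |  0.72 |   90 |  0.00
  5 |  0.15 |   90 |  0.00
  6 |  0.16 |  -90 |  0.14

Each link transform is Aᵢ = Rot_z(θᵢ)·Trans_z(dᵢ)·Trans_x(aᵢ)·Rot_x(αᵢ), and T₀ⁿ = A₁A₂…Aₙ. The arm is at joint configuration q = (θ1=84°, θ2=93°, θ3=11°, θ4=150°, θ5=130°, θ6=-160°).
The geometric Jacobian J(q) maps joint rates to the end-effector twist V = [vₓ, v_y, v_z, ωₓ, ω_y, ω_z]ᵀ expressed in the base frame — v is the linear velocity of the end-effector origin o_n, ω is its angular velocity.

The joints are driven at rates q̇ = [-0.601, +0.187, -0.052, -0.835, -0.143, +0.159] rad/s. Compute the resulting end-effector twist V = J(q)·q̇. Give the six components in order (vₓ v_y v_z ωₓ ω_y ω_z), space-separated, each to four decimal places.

o_n = [-0.1494, 1.3819, -0.5500]
J₁: ẑ×o_n = [-1.3819, -0.1494, 0.0000], ω = ẑ
J2: z=[-0.9945, 0.1045, 0.0000] o=[0.0575, 0.5470, 0.0000] → [-0.0575, -0.5470, -0.8087, -0.9945, 0.1045, 0.0000]
J3: z=[0.1044, 0.9932, -0.0523] o=[-0.3640, 0.5550, -0.6891] → [0.1814, -0.0257, -0.1268, 0.1044, 0.9932, -0.0523]
J4: z=[0.9752, -0.1125, -0.1905] o=[-0.4203, 1.0049, -1.2430] → [-0.0062, -0.7275, 0.3981, 0.9752, -0.1125, -0.1905]
J5: z=[-0.0072, 0.8445, -0.5355] o=[-0.2610, 1.3819, -0.6506] → [0.0850, -0.0591, -0.0943, -0.0072, 0.8445, -0.5355]
J6: z=[0.7963, 0.3287, 0.5078] o=[-0.1703, 1.3185, -0.7518] → [0.0342, -0.1501, 0.0436, 0.7963, 0.3287, 0.5078]
V = J·q̇ = [0.8088, 0.5809, -0.4566, -0.8781, -0.0066, -0.2819]

0.8088 0.5809 -0.4566 -0.8781 -0.0066 -0.2819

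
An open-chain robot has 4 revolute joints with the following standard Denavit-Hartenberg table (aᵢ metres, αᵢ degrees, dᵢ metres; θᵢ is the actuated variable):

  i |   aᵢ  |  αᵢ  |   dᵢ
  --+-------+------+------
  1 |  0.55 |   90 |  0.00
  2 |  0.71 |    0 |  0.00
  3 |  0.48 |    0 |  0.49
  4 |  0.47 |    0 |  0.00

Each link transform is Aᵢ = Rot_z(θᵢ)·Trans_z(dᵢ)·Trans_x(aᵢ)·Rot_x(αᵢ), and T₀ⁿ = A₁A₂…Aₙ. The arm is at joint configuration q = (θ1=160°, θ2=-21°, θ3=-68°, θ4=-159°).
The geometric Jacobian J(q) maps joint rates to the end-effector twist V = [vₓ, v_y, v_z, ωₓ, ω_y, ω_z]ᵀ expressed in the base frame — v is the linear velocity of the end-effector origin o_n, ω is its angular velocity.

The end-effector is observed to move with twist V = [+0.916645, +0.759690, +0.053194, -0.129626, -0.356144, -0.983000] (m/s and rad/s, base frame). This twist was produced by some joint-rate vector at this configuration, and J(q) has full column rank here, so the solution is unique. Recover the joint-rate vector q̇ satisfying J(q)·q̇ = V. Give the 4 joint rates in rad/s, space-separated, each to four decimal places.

o_n = [-0.8145, 0.8179, -0.2986]
J₁: ẑ×o_n = [-0.8179, -0.8145, 0.0000], ω = ẑ
J2: z=[0.3420, 0.9397, 0.0000] o=[-0.5168, 0.1881, 0.0000] → [-0.2806, 0.1021, 0.4952, 0.3420, 0.9397, 0.0000]
J3: z=[0.3420, 0.9397, 0.0000] o=[-1.1397, 0.4148, -0.2544] → [-0.0415, 0.0151, -0.1677, 0.3420, 0.9397, 0.0000]
J4: z=[0.3420, 0.9397, 0.0000] o=[-0.9800, 0.8781, -0.7344] → [0.4095, -0.1490, -0.1761, 0.3420, 0.9397, 0.0000]
q̇ = J⁺·V = [-0.9830, -0.0130, -0.5740, 0.2080]

-0.9830 -0.0130 -0.5740 0.2080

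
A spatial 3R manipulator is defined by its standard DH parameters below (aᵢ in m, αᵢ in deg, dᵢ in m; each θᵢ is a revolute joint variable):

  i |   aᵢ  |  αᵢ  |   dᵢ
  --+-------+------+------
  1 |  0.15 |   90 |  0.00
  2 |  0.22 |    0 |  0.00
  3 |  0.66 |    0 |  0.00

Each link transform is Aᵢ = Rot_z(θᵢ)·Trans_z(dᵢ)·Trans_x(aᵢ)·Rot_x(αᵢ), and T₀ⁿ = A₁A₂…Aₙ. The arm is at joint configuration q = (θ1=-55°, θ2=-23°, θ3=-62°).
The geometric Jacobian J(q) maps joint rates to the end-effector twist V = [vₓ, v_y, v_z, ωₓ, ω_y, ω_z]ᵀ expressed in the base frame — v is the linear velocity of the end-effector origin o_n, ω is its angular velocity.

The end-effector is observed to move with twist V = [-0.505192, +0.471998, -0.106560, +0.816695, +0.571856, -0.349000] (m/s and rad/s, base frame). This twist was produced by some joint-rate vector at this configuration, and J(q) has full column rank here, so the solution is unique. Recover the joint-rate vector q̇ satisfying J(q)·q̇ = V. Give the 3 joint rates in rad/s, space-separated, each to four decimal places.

o_n = [0.2352, -0.3359, -0.7434]
J₁: ẑ×o_n = [0.3359, 0.2352, -0.0000], ω = ẑ
J2: z=[-0.8192, -0.5736, 0.0000] o=[0.0860, -0.1229, 0.0000] → [0.4264, -0.6090, 0.2600, -0.8192, -0.5736, 0.0000]
J3: z=[-0.8192, -0.5736, 0.0000] o=[0.2022, -0.2888, -0.0860] → [0.3771, -0.5386, 0.0575, -0.8192, -0.5736, 0.0000]
q̇ = J⁺·V = [-0.3490, -0.2430, -0.7540]

-0.3490 -0.2430 -0.7540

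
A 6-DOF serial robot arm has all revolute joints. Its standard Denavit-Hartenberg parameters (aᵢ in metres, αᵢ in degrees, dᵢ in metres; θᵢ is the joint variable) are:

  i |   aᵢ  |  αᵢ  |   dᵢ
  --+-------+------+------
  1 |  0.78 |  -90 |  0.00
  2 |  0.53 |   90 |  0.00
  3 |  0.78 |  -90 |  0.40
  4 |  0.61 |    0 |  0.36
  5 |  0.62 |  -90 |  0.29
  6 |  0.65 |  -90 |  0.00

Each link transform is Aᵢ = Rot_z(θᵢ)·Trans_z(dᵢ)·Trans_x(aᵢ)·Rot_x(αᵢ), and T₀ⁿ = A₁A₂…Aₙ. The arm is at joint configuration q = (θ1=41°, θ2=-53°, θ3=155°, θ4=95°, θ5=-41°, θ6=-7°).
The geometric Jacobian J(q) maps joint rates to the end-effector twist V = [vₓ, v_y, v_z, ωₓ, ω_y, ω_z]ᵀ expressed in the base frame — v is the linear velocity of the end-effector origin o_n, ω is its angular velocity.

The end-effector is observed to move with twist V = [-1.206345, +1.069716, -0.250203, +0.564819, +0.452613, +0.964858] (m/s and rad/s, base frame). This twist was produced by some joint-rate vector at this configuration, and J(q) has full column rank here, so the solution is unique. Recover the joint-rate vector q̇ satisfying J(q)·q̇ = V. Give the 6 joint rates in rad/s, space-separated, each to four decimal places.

o_n = [0.8521, 0.6884, -1.6282]
J₁: ẑ×o_n = [-0.6884, 0.8521, 0.0000], ω = ẑ
J2: z=[-0.6561, 0.7547, 0.0000] o=[0.5887, 0.5117, 0.0000] → [-1.2288, -1.0682, -0.3147, -0.6561, 0.7547, 0.0000]
J3: z=[-0.6027, -0.5240, 0.6018] o=[0.8294, 0.7210, 0.4233] → [1.0944, -1.2228, 0.0315, -0.6027, -0.5240, 0.6018]
J4: z=[0.4026, -0.8509, -0.3375] o=[0.0510, 0.4811, 0.0994] → [1.5399, 0.4252, 0.7651, 0.4026, -0.8509, -0.3375]
J5: z=[0.4026, -0.8509, -0.3375] o=[0.5988, 0.4952, -0.3493] → [1.1533, 0.4294, 0.2933, 0.4026, -0.8509, -0.3375]
J6: z=[0.9116, 0.3394, 0.2318] o=[0.7668, 0.4971, -1.0128] → [-0.2532, 0.5807, 0.1455, 0.9116, 0.3394, 0.2318]
q̇ = J⁺·V = [0.7300, -0.1490, -0.0630, -0.5900, 0.2180, 0.6350]

0.7300 -0.1490 -0.0630 -0.5900 0.2180 0.6350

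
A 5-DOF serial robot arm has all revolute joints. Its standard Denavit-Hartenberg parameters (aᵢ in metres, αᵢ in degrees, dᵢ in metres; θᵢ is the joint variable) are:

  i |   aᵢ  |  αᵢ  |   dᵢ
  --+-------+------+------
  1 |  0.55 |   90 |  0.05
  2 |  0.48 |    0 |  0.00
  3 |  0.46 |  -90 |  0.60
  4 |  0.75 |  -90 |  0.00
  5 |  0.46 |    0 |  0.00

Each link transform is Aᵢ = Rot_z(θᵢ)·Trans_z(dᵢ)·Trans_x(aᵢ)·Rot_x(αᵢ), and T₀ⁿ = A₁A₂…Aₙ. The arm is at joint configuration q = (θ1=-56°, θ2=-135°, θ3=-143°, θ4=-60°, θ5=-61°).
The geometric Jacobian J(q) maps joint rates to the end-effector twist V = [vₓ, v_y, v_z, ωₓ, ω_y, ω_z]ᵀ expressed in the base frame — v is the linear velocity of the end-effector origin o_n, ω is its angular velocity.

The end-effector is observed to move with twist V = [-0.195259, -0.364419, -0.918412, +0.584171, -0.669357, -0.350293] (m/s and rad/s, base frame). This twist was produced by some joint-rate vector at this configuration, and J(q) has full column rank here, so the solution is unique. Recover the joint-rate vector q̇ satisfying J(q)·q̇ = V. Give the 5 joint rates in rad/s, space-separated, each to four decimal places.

o_n = [-1.2274, -0.7602, 0.7039]
J₁: ẑ×o_n = [0.7602, -1.2274, 0.0000], ω = ẑ
J2: z=[-0.8290, -0.5592, 0.0000] o=[0.3076, -0.4560, 0.0500] → [-0.3656, 0.5421, -0.6061, -0.8290, -0.5592, 0.0000]
J3: z=[-0.8290, -0.5592, 0.0000] o=[0.1178, -0.1746, -0.2894] → [-0.5554, 0.8235, -0.2667, -0.8290, -0.5592, 0.0000]
J4: z=[-0.5538, 0.8210, 0.1392] o=[-0.3439, -0.5632, 0.1661] → [0.4689, 0.1748, 0.8345, -0.5538, 0.8210, 0.1392]
J5: z=[0.4819, 0.1797, 0.8576] o=[-0.8532, -0.9697, 0.5375] → [-0.1497, -0.4011, 0.1682, 0.4819, 0.1797, 0.8576]
q̇ = J⁺·V = [-0.0270, 0.5120, -0.7360, -0.9180, -0.2280]

-0.0270 0.5120 -0.7360 -0.9180 -0.2280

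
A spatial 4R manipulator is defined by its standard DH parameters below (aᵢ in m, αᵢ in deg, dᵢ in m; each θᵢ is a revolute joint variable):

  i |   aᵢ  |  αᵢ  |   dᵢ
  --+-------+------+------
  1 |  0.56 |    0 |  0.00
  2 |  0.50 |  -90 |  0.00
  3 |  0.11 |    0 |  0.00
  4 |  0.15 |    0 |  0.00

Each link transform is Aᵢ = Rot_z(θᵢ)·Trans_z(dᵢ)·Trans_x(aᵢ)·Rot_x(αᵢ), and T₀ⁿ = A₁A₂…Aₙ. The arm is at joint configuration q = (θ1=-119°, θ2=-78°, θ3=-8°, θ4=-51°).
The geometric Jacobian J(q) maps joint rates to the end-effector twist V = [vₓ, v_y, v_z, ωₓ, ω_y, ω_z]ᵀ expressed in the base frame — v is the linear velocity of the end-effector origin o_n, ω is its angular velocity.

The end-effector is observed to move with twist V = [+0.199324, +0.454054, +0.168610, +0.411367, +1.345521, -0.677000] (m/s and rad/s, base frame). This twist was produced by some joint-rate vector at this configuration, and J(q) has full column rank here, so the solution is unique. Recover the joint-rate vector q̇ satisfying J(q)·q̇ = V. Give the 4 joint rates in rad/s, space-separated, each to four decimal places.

o_n = [-0.9277, -0.2892, 0.1439]
J₁: ẑ×o_n = [0.2892, -0.9277, 0.0000], ω = ẑ
J2: z=[0.0000, 0.0000, 1.0000] o=[-0.2715, -0.4898, 0.0000] → [-0.2006, -0.6562, 0.0000, 0.0000, 0.0000, 1.0000]
J3: z=[-0.2924, -0.9563, 0.0000] o=[-0.7496, -0.3436, 0.0000] → [-0.1376, 0.0421, -0.1862, -0.2924, -0.9563, 0.0000]
J4: z=[-0.2924, -0.9563, 0.0000] o=[-0.8538, -0.3118, 0.0153] → [-0.1230, 0.0376, -0.0773, -0.2924, -0.9563, 0.0000]
q̇ = J⁺·V = [-0.2400, -0.4370, -0.5500, -0.8570]

-0.2400 -0.4370 -0.5500 -0.8570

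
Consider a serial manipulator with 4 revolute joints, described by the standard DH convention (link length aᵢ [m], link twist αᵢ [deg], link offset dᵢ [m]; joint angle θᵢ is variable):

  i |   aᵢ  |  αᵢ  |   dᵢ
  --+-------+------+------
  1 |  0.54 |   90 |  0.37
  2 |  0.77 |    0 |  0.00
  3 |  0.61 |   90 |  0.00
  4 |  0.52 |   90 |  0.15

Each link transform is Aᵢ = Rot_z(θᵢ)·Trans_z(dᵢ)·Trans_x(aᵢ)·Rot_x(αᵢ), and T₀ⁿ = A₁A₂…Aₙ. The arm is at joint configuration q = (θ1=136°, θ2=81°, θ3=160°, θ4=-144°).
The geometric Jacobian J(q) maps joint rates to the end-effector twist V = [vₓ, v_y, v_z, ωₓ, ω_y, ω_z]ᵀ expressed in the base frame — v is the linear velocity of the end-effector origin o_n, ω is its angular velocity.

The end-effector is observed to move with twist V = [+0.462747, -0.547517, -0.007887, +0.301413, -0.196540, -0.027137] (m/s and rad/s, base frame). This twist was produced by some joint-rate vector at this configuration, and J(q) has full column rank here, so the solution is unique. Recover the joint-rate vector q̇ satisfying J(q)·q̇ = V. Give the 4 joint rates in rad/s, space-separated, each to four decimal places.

-0.2230 0.9570 -0.8890 0.4040

o_n = [-0.5270, 0.0840, 1.0377]
J₁: ẑ×o_n = [-0.0840, -0.5270, 0.0000], ω = ẑ
J2: z=[0.6947, 0.7193, 0.0000] o=[-0.3884, 0.3751, 0.3700] → [0.4803, -0.4638, -0.1025, 0.6947, 0.7193, 0.0000]
J3: z=[0.6947, 0.7193, 0.0000] o=[-0.4751, 0.4588, 1.1305] → [-0.0668, 0.0645, -0.2230, 0.6947, 0.7193, 0.0000]
J4: z=[0.6291, -0.6076, 0.4848] o=[-0.2624, 0.2534, 0.5970] → [-0.1856, -0.4056, -0.2673, 0.6291, -0.6076, 0.4848]
q̇ = J⁺·V = [-0.2230, 0.9570, -0.8890, 0.4040]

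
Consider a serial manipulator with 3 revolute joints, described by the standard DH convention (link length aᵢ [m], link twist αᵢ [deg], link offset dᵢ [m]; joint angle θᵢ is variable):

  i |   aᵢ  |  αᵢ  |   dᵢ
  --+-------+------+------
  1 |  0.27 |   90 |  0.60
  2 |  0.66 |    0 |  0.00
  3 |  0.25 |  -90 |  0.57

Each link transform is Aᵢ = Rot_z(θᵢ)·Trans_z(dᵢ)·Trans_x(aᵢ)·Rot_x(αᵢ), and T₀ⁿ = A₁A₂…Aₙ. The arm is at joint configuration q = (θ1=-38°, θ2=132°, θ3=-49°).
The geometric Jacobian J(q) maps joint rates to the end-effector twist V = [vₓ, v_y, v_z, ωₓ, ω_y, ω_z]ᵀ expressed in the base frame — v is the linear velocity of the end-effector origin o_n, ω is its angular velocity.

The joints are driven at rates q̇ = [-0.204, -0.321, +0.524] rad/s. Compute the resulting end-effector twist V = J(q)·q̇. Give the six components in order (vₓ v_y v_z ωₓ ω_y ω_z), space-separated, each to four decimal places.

0.0105 0.0284 0.1479 -0.1250 -0.1600 -0.2040

o_n = [-0.4622, -0.3623, 1.3386]
J₁: ẑ×o_n = [0.3623, -0.4622, 0.0000], ω = ẑ
J2: z=[-0.6157, -0.7880, 0.0000] o=[0.2128, -0.1662, 0.6000] → [-0.5820, 0.4547, -0.4112, -0.6157, -0.7880, 0.0000]
J3: z=[-0.6157, -0.7880, 0.0000] o=[-0.1352, 0.1057, 1.0905] → [-0.1955, 0.1528, 0.0305, -0.6157, -0.7880, 0.0000]
V = J·q̇ = [0.0105, 0.0284, 0.1479, -0.1250, -0.1600, -0.2040]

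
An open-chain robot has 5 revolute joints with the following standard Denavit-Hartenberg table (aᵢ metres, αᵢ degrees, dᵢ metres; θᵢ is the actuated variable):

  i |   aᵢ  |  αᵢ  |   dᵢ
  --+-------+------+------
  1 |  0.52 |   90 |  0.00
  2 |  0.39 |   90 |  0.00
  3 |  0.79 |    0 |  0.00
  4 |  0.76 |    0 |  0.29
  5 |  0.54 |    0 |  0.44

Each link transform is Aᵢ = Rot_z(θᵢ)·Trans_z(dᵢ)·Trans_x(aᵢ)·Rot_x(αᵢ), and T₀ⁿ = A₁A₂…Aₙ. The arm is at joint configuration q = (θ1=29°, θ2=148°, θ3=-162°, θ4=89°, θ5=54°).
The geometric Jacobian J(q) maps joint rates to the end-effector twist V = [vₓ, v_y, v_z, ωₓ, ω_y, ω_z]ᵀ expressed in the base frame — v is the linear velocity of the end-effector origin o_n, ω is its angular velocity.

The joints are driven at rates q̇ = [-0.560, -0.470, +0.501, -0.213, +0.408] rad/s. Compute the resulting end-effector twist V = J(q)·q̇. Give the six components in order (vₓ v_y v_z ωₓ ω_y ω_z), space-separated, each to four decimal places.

o_n = [-0.0383, 1.2899, 0.8159]
J₁: ẑ×o_n = [-1.2899, -0.0383, 0.0000], ω = ẑ
J2: z=[0.4848, -0.8746, 0.0000] o=[0.4548, 0.2521, 0.0000] → [-0.7136, -0.3956, 0.0718, 0.4848, -0.8746, 0.0000]
J3: z=[0.4635, 0.2569, 0.8480] o=[0.1655, 0.0918, 0.2067] → [-0.8595, -0.4552, 0.6077, 0.4635, 0.2569, 0.8480]
J4: z=[0.4635, 0.2569, 0.8480] o=[0.6045, 0.6142, -0.1915] → [-0.3142, -1.0120, 0.4783, 0.4635, 0.2569, 0.8480]
J5: z=[0.4635, 0.2569, 0.8480] o=[0.2217, 1.2330, 0.1722] → [0.1171, -0.5188, 0.0932, 0.4635, 0.2569, 0.8480]
V = J·q̇ = [0.7418, -0.0168, 0.2068, 0.0947, 0.5899, 0.0302]

0.7418 -0.0168 0.2068 0.0947 0.5899 0.0302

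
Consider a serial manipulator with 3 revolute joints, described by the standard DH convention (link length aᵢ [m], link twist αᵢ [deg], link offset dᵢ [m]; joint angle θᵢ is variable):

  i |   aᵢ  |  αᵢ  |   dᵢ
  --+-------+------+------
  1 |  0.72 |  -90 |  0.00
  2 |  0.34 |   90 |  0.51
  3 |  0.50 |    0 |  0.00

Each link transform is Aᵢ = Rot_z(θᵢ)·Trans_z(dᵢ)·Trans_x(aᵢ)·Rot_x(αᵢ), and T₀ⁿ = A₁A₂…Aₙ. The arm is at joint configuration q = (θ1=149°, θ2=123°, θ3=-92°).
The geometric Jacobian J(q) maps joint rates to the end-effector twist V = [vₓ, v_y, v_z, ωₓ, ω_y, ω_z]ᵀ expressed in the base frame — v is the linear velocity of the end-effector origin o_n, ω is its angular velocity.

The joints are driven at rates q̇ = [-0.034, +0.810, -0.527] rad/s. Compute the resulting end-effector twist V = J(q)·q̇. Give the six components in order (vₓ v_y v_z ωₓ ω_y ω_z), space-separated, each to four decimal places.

0.0694 -0.0308 0.3632 -0.0383 -0.9219 0.2530

o_n = [-0.4719, 0.2715, -0.2705]
J₁: ẑ×o_n = [-0.2715, -0.4719, 0.0000], ω = ẑ
J2: z=[-0.5150, -0.8572, 0.0000] o=[-0.6172, 0.3708, 0.0000] → [0.2319, -0.1393, 0.1757, -0.5150, -0.8572, 0.0000]
J3: z=[-0.7189, 0.4319, -0.5446] o=[-0.7211, -0.1617, -0.2851] → [0.2423, -0.1252, -0.4191, -0.7189, 0.4319, -0.5446]
V = J·q̇ = [0.0694, -0.0308, 0.3632, -0.0383, -0.9219, 0.2530]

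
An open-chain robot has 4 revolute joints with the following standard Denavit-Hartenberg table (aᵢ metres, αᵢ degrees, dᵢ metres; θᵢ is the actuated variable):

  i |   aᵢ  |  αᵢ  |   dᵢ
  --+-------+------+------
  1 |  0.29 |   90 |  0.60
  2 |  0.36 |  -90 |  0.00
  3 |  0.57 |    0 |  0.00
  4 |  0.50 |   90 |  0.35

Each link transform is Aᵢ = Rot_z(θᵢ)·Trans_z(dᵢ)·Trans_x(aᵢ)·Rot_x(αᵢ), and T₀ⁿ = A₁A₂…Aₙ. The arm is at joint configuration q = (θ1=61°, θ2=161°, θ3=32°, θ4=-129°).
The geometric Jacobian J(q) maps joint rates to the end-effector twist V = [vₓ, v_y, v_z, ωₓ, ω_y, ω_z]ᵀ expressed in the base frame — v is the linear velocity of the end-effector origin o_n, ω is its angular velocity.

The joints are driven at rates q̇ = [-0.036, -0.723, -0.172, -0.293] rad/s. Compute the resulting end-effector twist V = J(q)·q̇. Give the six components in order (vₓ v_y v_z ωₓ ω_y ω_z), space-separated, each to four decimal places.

o_n = [-0.1035, -0.5872, 0.5238]
J₁: ẑ×o_n = [0.5872, -0.1035, 0.0000], ω = ẑ
J2: z=[0.8746, -0.4848, 0.0000] o=[0.1406, 0.2536, 0.6000] → [0.0369, 0.0666, -0.8538, 0.8746, -0.4848, 0.0000]
J3: z=[-0.1578, -0.2847, -0.9455] o=[-0.0244, -0.0441, 0.7172] → [-0.4585, 0.0442, 0.0632, -0.1578, -0.2847, -0.9455]
J4: z=[-0.1578, -0.2847, -0.9455] o=[-0.5102, -0.2974, 0.8746] → [-0.1742, -0.4399, 0.1616, -0.1578, -0.2847, -0.9455]
V = J·q̇ = [0.0821, 0.0768, 0.5591, -0.5590, 0.4829, 0.4037]

0.0821 0.0768 0.5591 -0.5590 0.4829 0.4037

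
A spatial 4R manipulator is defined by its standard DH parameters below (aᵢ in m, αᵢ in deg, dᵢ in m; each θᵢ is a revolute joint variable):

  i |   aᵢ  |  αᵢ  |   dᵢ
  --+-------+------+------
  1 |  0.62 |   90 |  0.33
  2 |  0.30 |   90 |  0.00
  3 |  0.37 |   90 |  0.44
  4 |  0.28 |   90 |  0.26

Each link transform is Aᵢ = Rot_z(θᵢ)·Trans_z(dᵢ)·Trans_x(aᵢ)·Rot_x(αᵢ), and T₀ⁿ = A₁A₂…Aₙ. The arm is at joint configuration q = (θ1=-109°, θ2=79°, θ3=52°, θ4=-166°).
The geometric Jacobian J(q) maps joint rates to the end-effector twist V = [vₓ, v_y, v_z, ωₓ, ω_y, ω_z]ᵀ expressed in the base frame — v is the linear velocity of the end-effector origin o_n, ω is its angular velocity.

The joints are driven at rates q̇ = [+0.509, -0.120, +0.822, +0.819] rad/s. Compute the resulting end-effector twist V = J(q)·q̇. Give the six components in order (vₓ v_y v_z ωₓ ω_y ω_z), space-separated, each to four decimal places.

0.3381 0.0770 0.0858 0.2874 -1.0826 0.9857

o_n = [-0.2778, -1.0606, 0.8140]
J₁: ẑ×o_n = [1.0606, -0.2778, 0.0000], ω = ẑ
J2: z=[-0.9455, 0.3256, 0.0000] o=[-0.2019, -0.5862, 0.3300] → [0.1576, 0.4576, 0.4733, -0.9455, 0.3256, 0.0000]
J3: z=[-0.3196, -0.9281, -0.1908] o=[-0.2205, -0.6403, 0.6245] → [-0.2561, 0.0715, 0.0811, -0.3196, -0.9281, -0.1908]
J4: z=[0.5332, -0.3426, 0.7735] o=[-0.6509, -0.9949, 0.7641] → [0.0338, 0.2620, 0.0928, 0.5332, -0.3426, 0.7735]
V = J·q̇ = [0.3381, 0.0770, 0.0858, 0.2874, -1.0826, 0.9857]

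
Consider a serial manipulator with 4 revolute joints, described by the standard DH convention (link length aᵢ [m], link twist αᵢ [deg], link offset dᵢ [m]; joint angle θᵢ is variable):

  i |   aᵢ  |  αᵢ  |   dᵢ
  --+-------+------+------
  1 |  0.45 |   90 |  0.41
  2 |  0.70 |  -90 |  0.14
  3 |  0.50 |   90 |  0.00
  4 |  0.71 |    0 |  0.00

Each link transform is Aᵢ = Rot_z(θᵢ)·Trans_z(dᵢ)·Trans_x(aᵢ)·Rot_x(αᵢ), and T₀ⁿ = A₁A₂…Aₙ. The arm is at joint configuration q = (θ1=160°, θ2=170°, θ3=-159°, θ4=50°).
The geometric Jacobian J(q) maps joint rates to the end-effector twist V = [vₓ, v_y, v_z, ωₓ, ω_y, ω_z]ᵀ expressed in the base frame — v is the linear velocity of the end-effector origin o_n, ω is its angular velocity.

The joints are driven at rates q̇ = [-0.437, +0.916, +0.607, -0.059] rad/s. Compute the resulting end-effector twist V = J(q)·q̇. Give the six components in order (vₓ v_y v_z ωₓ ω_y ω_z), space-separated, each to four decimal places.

0.1396 0.7919 0.1449 0.4507 0.8693 -1.0311

o_n = [-0.3475, 0.6402, -0.1591]
J₁: ẑ×o_n = [-0.6402, -0.3475, 0.0000], ω = ẑ
J2: z=[0.3420, 0.9397, 0.0000] o=[-0.4229, 0.1539, 0.4100] → [-0.5348, 0.1946, 0.0955, 0.3420, 0.9397, 0.0000]
J3: z=[0.1632, -0.0594, -0.9848] o=[0.2728, 0.0497, 0.5316] → [0.6225, 0.7236, 0.0595, 0.1632, -0.0594, -0.9848]
J4: z=[-0.6509, -0.7566, -0.0622] o=[-0.0979, 0.3753, 0.4505] → [0.4777, -0.3813, -0.3613, -0.6509, -0.7566, -0.0622]
V = J·q̇ = [0.1396, 0.7919, 0.1449, 0.4507, 0.8693, -1.0311]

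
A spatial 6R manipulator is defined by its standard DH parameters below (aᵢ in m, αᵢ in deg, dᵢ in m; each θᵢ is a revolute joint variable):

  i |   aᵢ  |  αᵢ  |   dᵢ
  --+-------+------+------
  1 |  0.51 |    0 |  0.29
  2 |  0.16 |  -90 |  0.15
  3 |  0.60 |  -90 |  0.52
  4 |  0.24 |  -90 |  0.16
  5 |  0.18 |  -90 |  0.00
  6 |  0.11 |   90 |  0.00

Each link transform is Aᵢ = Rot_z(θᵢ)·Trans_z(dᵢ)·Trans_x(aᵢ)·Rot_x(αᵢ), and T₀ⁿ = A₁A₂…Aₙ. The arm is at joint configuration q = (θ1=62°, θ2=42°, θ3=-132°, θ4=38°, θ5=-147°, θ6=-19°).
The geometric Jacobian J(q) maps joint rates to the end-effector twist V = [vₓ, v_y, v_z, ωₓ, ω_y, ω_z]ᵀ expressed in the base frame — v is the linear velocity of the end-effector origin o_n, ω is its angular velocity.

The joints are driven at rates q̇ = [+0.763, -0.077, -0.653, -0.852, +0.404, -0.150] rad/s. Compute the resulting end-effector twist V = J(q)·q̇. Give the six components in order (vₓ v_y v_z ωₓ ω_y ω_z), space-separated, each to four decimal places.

-0.1017 -0.5109 0.0127 1.0188 -0.2790 -0.2010

o_n = [-0.2382, 0.3376, 1.0811]
J₁: ẑ×o_n = [-0.3376, -0.2382, 0.0000], ω = ẑ
J2: z=[0.0000, 0.0000, 1.0000] o=[0.2394, 0.4503, 0.2900] → [0.1127, -0.4776, 0.0000, 0.0000, 0.0000, 1.0000]
J3: z=[-0.9703, -0.2419, 0.0000] o=[0.2007, 0.6056, 0.4400] → [-0.1551, 0.6221, 0.1538, -0.9703, -0.2419, 0.0000]
J4: z=[-0.1798, 0.7211, 0.6691] o=[-0.2067, 0.0902, 0.8859] → [-0.0248, 0.0141, -0.0218, -0.1798, 0.7211, 0.6691]
J5: z=[0.6649, 0.5904, -0.4575] o=[-0.0615, 0.1185, 1.1335] → [0.0693, 0.1157, 0.2500, 0.6649, 0.5904, -0.4575]
J6: z=[0.2440, 0.4072, 0.8801] o=[-0.1885, 0.2440, 1.1107] → [-0.0944, -0.0364, 0.0430, 0.2440, 0.4072, 0.8801]
V = J·q̇ = [-0.1017, -0.5109, 0.0127, 1.0188, -0.2790, -0.2010]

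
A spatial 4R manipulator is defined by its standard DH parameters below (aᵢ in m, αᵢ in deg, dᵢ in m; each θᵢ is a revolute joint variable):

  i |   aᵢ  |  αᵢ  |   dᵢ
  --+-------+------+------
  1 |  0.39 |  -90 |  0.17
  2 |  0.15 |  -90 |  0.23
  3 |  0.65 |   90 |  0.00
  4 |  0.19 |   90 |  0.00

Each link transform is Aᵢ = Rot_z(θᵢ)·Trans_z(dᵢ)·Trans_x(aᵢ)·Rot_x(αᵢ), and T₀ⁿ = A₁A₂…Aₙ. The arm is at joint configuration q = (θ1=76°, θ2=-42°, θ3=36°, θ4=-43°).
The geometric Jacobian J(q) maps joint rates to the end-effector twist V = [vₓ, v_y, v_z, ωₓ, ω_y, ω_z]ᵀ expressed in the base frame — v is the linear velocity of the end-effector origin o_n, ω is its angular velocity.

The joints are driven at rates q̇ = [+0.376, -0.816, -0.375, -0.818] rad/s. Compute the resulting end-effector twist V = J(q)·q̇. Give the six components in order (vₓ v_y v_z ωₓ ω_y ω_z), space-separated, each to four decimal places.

-0.7215 -0.2650 0.5507 1.2867 -0.9477 0.3330

o_n = [0.4419, 0.8061, 0.7938]
J₁: ẑ×o_n = [-0.8061, 0.4419, 0.0000], ω = ẑ
J2: z=[-0.9703, 0.2419, 0.0000] o=[0.0943, 0.3784, 0.1700] → [0.1509, 0.6052, -0.4991, -0.9703, 0.2419, 0.0000]
J3: z=[0.1619, 0.6493, -0.7431] o=[-0.1019, 0.5422, 0.2704] → [0.5359, -0.4888, -0.3103, 0.1619, 0.6493, -0.7431]
J4: z=[-0.6793, 0.6196, 0.3933] o=[0.3634, 0.8290, 0.6222] → [0.1152, 0.1474, -0.0331, -0.6793, 0.6196, 0.3933]
V = J·q̇ = [-0.7215, -0.2650, 0.5507, 1.2867, -0.9477, 0.3330]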